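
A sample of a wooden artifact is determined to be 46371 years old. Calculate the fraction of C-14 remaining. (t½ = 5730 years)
N/N₀ = (1/2)^(t/t½) = 0.003663 = 0.366%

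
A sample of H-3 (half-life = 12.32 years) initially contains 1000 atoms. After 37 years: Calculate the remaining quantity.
N = N₀(1/2)^(t/t½) = 124.7 atoms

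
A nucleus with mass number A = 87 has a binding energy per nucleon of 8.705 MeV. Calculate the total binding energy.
B.E. = 8.705 × 87 = 757.3 MeV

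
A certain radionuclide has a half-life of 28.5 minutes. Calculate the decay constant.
λ = ln(2)/t½ = 0.02432 minute⁻¹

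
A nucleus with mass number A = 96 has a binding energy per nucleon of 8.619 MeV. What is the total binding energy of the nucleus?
B.E. = 8.619 × 96 = 827.4 MeV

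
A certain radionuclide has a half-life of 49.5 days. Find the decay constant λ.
λ = ln(2)/t½ = 0.014 day⁻¹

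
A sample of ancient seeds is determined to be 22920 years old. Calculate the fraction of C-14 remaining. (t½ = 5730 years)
N/N₀ = (1/2)^(t/t½) = 0.0625 = 6.25%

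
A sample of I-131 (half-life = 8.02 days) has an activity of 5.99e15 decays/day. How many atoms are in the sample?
N = A/λ = 6.931e16 atoms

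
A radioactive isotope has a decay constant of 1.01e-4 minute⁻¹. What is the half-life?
t½ = ln(2)/λ = 6863 minutes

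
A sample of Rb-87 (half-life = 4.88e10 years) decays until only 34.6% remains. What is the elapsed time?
t = t½ × log₂(N₀/N) = 7.472e10 years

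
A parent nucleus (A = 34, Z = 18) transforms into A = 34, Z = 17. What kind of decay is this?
ΔA = 0, ΔZ = -1 ⇒ beta-plus decay (β⁺) or electron capture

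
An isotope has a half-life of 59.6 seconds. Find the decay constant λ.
λ = ln(2)/t½ = 0.01163 second⁻¹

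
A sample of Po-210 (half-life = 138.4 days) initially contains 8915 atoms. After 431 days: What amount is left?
N = N₀(1/2)^(t/t½) = 1030 atoms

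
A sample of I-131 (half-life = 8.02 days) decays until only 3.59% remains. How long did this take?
t = t½ × log₂(N₀/N) = 38.49 days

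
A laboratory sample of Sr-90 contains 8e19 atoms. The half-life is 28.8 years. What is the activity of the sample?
A = λN = 1.925e18 decays/year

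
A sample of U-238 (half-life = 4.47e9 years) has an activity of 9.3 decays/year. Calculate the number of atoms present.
N = A/λ = 5.997e10 atoms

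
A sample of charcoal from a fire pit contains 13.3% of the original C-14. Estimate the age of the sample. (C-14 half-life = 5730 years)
Age = t½ × log₂(1/ratio) = 16680 years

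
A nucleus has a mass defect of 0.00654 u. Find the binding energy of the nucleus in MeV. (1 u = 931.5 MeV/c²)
B.E. = Δm × 931.5 = 6.092 MeV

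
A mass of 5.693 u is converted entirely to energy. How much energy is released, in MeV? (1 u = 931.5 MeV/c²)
E = mc² = 5303 MeV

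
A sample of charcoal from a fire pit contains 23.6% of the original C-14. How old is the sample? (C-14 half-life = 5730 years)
Age = t½ × log₂(1/ratio) = 11940 years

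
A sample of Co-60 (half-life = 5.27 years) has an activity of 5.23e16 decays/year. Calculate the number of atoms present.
N = A/λ = 3.976e17 atoms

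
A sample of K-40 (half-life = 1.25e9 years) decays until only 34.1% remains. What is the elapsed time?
t = t½ × log₂(N₀/N) = 1.94e9 years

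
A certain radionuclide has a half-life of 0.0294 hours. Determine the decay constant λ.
λ = ln(2)/t½ = 23.58 hour⁻¹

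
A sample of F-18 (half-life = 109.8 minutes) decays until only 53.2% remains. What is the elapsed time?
t = t½ × log₂(N₀/N) = 99.97 minutes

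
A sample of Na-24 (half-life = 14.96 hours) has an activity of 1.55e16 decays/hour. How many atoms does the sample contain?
N = A/λ = 3.345e17 atoms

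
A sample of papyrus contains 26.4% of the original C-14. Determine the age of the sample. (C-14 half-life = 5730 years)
Age = t½ × log₂(1/ratio) = 11010 years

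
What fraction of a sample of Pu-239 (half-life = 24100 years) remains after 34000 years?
N/N₀ = (1/2)^(t/t½) = 0.3761 = 37.6%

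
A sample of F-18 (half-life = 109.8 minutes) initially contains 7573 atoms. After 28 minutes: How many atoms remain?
N = N₀(1/2)^(t/t½) = 6346 atoms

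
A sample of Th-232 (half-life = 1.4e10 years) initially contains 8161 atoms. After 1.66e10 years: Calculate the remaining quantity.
N = N₀(1/2)^(t/t½) = 3588 atoms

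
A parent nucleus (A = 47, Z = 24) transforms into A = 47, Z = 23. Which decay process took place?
ΔA = 0, ΔZ = -1 ⇒ beta-plus decay (β⁺) or electron capture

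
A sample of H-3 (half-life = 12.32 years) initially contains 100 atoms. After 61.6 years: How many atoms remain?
N = N₀(1/2)^(t/t½) = 3.125 atoms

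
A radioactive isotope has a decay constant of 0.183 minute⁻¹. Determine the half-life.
t½ = ln(2)/λ = 3.788 minutes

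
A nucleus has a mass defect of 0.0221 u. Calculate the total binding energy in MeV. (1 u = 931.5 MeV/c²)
B.E. = Δm × 931.5 = 20.59 MeV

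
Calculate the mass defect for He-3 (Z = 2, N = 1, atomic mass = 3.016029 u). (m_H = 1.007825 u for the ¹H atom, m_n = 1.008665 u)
Δm = Z·m_H + N·m_n − M = 0.008286 u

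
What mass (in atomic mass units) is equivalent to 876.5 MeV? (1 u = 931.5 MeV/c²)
m = E/c² = 0.941 u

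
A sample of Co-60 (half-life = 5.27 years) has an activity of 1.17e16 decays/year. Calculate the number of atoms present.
N = A/λ = 8.896e16 atoms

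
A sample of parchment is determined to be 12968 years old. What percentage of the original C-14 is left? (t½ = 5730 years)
N/N₀ = (1/2)^(t/t½) = 0.2083 = 20.8%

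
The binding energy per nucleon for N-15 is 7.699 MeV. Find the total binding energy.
B.E. = 7.699 × 15 = 115.5 MeV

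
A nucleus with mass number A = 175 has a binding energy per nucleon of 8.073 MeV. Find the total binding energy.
B.E. = 8.073 × 175 = 1413 MeV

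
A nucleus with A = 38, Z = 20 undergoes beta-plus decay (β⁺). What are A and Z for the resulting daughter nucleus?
Daughter: A = 38, Z = 19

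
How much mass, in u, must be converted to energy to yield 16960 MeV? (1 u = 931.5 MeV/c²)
m = E/c² = 18.21 u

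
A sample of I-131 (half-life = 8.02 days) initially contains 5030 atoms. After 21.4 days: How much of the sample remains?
N = N₀(1/2)^(t/t½) = 791.3 atoms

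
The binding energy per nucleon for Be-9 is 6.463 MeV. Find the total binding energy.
B.E. = 6.463 × 9 = 58.17 MeV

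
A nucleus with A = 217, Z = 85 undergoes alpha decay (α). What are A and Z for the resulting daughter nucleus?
Daughter: A = 213, Z = 83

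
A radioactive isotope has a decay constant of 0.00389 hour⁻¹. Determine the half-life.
t½ = ln(2)/λ = 178.2 hours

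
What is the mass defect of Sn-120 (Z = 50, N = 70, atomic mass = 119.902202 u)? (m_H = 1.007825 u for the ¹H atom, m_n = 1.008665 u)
Δm = Z·m_H + N·m_n − M = 1.096 u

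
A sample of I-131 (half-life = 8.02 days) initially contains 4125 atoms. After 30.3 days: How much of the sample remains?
N = N₀(1/2)^(t/t½) = 300.7 atoms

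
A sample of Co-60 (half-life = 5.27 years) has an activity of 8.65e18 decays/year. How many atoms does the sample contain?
N = A/λ = 6.577e19 atoms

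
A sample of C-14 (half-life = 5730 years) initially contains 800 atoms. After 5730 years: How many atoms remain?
N = N₀(1/2)^(t/t½) = 400 atoms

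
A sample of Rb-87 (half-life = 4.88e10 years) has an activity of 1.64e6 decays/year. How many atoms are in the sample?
N = A/λ = 1.155e17 atoms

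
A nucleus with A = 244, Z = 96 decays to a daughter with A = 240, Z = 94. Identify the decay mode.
ΔA = -4, ΔZ = -2 ⇒ alpha decay (α)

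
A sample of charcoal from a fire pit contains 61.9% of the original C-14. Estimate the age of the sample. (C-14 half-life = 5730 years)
Age = t½ × log₂(1/ratio) = 3965 years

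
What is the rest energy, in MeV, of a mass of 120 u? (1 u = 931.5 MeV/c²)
E = mc² = 1.118e5 MeV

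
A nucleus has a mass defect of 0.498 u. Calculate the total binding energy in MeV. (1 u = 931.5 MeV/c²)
B.E. = Δm × 931.5 = 463.9 MeV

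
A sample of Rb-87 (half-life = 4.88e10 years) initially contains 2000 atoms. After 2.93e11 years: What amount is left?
N = N₀(1/2)^(t/t½) = 31.16 atoms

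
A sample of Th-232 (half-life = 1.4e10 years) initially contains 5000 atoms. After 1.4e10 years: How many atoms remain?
N = N₀(1/2)^(t/t½) = 2500 atoms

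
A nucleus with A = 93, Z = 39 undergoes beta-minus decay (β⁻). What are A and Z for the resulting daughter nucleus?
Daughter: A = 93, Z = 40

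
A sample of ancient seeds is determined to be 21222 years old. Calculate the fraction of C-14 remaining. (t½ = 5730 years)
N/N₀ = (1/2)^(t/t½) = 0.07675 = 7.68%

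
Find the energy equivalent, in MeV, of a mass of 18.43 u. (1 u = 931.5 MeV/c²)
E = mc² = 17170 MeV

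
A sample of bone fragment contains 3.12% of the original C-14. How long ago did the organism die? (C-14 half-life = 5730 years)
Age = t½ × log₂(1/ratio) = 28660 years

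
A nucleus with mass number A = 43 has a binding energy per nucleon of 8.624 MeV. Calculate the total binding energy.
B.E. = 8.624 × 43 = 370.8 MeV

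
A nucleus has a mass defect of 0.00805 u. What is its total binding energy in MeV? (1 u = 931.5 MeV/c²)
B.E. = Δm × 931.5 = 7.499 MeV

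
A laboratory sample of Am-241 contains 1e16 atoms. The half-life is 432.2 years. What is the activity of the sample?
A = λN = 1.604e13 decays/year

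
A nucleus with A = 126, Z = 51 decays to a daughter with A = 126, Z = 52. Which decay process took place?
ΔA = 0, ΔZ = +1 ⇒ beta-minus decay (β⁻)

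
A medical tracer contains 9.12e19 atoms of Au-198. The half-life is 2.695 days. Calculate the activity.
A = λN = 2.346e19 decays/day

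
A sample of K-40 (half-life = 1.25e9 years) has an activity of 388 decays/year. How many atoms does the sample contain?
N = A/λ = 6.997e11 atoms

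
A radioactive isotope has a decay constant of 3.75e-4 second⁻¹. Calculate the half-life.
t½ = ln(2)/λ = 1848 seconds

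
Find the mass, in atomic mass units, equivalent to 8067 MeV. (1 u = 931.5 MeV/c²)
m = E/c² = 8.66 u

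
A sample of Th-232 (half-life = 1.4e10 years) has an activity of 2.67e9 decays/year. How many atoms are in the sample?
N = A/λ = 5.393e19 atoms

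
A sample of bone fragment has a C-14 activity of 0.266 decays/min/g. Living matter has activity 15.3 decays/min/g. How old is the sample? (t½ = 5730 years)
Age = t½ × log₂(A₀/A) = 33500 years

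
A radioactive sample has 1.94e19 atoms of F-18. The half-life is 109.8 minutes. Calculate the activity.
A = λN = 1.225e17 decays/minute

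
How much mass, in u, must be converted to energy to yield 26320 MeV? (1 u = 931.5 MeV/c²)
m = E/c² = 28.26 u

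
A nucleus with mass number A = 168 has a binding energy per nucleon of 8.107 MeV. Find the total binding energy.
B.E. = 8.107 × 168 = 1362 MeV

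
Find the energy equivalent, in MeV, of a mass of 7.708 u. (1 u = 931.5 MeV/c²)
E = mc² = 7180 MeV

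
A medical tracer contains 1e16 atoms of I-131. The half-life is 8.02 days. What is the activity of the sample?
A = λN = 8.643e14 decays/day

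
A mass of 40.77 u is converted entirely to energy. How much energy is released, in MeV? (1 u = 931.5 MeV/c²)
E = mc² = 37980 MeV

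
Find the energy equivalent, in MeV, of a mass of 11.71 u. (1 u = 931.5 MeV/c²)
E = mc² = 10910 MeV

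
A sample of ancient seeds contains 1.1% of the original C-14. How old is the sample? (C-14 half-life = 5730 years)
Age = t½ × log₂(1/ratio) = 37280 years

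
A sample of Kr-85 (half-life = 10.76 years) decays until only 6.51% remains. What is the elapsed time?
t = t½ × log₂(N₀/N) = 42.41 years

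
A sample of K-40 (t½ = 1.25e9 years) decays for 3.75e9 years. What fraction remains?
N/N₀ = (1/2)^(t/t½) = 0.125 = 12.5%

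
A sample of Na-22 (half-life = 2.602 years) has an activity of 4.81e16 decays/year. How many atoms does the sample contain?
N = A/λ = 1.806e17 atoms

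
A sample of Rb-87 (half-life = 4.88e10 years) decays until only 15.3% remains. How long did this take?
t = t½ × log₂(N₀/N) = 1.322e11 years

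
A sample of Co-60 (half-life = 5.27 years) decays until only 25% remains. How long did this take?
t = t½ × log₂(N₀/N) = 10.54 years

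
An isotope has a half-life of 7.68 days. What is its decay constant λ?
λ = ln(2)/t½ = 0.09025 day⁻¹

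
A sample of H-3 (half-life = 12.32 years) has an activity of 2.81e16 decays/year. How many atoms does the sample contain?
N = A/λ = 4.994e17 atoms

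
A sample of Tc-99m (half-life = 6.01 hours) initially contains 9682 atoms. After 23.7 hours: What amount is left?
N = N₀(1/2)^(t/t½) = 629.3 atoms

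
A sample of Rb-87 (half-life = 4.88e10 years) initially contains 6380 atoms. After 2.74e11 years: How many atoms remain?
N = N₀(1/2)^(t/t½) = 130.2 atoms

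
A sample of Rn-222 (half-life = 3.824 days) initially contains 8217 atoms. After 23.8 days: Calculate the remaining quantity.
N = N₀(1/2)^(t/t½) = 109.9 atoms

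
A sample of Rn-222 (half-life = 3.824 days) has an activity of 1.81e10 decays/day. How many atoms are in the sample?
N = A/λ = 9.986e10 atoms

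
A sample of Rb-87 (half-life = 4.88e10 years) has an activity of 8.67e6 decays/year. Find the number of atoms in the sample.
N = A/λ = 6.104e17 atoms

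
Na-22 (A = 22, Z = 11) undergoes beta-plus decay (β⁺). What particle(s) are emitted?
β⁺: positron (e⁺) + neutrino (νₑ)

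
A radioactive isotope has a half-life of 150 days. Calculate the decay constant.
λ = ln(2)/t½ = 0.004621 day⁻¹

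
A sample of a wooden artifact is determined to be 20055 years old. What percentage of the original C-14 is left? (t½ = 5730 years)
N/N₀ = (1/2)^(t/t½) = 0.08839 = 8.84%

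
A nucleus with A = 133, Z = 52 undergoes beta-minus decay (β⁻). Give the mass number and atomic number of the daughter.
Daughter: A = 133, Z = 53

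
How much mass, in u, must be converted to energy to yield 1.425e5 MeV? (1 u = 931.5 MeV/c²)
m = E/c² = 153 u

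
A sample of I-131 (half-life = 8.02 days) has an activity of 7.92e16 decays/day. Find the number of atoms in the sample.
N = A/λ = 9.164e17 atoms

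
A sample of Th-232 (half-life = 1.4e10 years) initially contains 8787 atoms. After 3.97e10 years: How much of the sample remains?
N = N₀(1/2)^(t/t½) = 1231 atoms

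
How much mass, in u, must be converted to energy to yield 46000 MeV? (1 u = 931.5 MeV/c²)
m = E/c² = 49.38 u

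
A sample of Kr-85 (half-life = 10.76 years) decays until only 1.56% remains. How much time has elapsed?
t = t½ × log₂(N₀/N) = 64.58 years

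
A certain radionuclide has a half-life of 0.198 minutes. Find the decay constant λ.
λ = ln(2)/t½ = 3.501 minute⁻¹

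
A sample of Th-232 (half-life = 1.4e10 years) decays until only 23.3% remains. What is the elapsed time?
t = t½ × log₂(N₀/N) = 2.942e10 years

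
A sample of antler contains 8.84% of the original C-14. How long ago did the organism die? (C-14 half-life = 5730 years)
Age = t½ × log₂(1/ratio) = 20050 years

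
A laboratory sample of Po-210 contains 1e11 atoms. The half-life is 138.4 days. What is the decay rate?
A = λN = 5.008e8 decays/day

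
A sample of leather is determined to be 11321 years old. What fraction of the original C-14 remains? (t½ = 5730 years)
N/N₀ = (1/2)^(t/t½) = 0.2542 = 25.4%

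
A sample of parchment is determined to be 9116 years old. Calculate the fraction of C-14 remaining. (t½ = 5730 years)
N/N₀ = (1/2)^(t/t½) = 0.332 = 33.2%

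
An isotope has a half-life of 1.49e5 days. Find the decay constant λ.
λ = ln(2)/t½ = 4.652e-6 day⁻¹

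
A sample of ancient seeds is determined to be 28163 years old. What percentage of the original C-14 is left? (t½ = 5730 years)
N/N₀ = (1/2)^(t/t½) = 0.03315 = 3.31%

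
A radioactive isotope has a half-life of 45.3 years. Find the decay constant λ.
λ = ln(2)/t½ = 0.0153 year⁻¹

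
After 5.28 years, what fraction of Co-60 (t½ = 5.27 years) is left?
N/N₀ = (1/2)^(t/t½) = 0.4993 = 49.9%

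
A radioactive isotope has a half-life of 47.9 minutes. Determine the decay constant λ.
λ = ln(2)/t½ = 0.01447 minute⁻¹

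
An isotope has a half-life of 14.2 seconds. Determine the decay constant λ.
λ = ln(2)/t½ = 0.04881 second⁻¹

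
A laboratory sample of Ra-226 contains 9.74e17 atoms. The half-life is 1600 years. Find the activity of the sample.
A = λN = 4.22e14 decays/year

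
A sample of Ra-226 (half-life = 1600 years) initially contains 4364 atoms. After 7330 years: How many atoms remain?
N = N₀(1/2)^(t/t½) = 182.3 atoms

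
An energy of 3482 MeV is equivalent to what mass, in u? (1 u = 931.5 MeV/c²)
m = E/c² = 3.738 u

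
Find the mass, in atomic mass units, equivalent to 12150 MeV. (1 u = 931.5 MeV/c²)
m = E/c² = 13.04 u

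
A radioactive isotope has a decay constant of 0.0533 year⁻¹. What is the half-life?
t½ = ln(2)/λ = 13 years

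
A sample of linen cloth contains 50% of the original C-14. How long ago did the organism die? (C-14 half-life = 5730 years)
Age = t½ × log₂(1/ratio) = 5730 years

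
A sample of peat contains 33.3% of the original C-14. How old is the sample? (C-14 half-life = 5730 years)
Age = t½ × log₂(1/ratio) = 9090 years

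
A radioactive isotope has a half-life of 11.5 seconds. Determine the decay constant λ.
λ = ln(2)/t½ = 0.06027 second⁻¹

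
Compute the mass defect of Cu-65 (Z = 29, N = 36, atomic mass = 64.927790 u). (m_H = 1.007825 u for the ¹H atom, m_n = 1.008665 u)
Δm = Z·m_H + N·m_n − M = 0.6111 u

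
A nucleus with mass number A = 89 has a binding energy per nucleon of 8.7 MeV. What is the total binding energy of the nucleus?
B.E. = 8.7 × 89 = 774.3 MeV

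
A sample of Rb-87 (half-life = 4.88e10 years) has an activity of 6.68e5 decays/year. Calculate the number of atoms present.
N = A/λ = 4.703e16 atoms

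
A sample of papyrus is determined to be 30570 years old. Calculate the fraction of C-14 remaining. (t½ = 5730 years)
N/N₀ = (1/2)^(t/t½) = 0.02477 = 2.48%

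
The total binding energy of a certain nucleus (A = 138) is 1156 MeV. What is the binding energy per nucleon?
B.E./A = 1156/138 = 8.377 MeV/nucleon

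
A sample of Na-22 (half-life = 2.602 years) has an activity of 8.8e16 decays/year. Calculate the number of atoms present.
N = A/λ = 3.303e17 atoms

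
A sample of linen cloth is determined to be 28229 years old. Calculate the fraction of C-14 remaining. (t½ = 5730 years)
N/N₀ = (1/2)^(t/t½) = 0.03288 = 3.29%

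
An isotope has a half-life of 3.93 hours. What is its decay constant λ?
λ = ln(2)/t½ = 0.1764 hour⁻¹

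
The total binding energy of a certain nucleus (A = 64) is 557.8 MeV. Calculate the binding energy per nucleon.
B.E./A = 557.8/64 = 8.716 MeV/nucleon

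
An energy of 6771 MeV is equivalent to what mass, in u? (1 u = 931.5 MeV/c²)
m = E/c² = 7.269 u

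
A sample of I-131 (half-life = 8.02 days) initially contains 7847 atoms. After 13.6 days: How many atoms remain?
N = N₀(1/2)^(t/t½) = 2422 atoms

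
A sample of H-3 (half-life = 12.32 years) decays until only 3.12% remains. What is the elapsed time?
t = t½ × log₂(N₀/N) = 61.63 years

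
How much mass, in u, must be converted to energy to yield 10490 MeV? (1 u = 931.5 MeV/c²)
m = E/c² = 11.26 u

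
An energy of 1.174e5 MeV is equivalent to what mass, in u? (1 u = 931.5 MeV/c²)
m = E/c² = 126 u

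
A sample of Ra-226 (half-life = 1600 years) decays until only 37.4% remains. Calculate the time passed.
t = t½ × log₂(N₀/N) = 2270 years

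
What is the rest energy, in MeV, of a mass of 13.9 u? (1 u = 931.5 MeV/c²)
E = mc² = 12950 MeV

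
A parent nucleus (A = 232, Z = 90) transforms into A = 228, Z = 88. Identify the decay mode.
ΔA = -4, ΔZ = -2 ⇒ alpha decay (α)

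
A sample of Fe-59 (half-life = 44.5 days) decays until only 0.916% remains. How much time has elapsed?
t = t½ × log₂(N₀/N) = 301.3 days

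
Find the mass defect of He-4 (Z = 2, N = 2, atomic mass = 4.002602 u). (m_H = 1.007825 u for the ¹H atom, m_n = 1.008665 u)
Δm = Z·m_H + N·m_n − M = 0.03038 u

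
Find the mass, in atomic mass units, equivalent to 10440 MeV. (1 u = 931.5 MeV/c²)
m = E/c² = 11.21 u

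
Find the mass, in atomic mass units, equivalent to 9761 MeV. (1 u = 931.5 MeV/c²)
m = E/c² = 10.48 u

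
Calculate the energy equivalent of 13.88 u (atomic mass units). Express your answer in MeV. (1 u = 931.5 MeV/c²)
E = mc² = 12930 MeV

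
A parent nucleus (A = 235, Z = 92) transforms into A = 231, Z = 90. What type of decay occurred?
ΔA = -4, ΔZ = -2 ⇒ alpha decay (α)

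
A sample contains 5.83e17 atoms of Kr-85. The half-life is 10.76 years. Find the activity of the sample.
A = λN = 3.756e16 decays/year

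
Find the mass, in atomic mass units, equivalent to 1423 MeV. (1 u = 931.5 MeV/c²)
m = E/c² = 1.528 u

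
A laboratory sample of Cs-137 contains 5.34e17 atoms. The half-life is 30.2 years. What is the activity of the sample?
A = λN = 1.226e16 decays/year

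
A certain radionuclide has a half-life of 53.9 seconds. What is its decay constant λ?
λ = ln(2)/t½ = 0.01286 second⁻¹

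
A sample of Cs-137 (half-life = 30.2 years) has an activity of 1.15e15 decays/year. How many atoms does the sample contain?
N = A/λ = 5.01e16 atoms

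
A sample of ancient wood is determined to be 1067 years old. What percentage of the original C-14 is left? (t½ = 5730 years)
N/N₀ = (1/2)^(t/t½) = 0.8789 = 87.9%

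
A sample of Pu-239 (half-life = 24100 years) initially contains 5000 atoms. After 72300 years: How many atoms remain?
N = N₀(1/2)^(t/t½) = 625 atoms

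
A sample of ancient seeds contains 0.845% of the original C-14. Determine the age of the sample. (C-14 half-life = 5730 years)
Age = t½ × log₂(1/ratio) = 39460 years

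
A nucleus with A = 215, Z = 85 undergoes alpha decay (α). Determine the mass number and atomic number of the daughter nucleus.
Daughter: A = 211, Z = 83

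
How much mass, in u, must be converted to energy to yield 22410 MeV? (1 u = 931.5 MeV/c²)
m = E/c² = 24.06 u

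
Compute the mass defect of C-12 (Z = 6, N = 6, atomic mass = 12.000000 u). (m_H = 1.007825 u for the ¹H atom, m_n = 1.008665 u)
Δm = Z·m_H + N·m_n − M = 0.09894 u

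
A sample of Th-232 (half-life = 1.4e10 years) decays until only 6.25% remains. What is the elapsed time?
t = t½ × log₂(N₀/N) = 5.6e10 years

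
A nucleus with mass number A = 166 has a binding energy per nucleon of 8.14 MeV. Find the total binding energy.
B.E. = 8.14 × 166 = 1351 MeV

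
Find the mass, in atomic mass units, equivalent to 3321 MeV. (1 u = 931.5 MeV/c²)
m = E/c² = 3.565 u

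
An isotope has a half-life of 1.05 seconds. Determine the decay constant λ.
λ = ln(2)/t½ = 0.6601 second⁻¹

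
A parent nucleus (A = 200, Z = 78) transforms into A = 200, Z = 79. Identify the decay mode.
ΔA = 0, ΔZ = +1 ⇒ beta-minus decay (β⁻)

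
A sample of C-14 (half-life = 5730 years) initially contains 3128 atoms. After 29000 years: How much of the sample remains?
N = N₀(1/2)^(t/t½) = 93.7 atoms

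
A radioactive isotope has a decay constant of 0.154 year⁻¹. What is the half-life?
t½ = ln(2)/λ = 4.501 years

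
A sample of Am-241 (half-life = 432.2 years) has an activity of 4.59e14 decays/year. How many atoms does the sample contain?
N = A/λ = 2.862e17 atoms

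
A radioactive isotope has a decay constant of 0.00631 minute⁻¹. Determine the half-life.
t½ = ln(2)/λ = 109.8 minutes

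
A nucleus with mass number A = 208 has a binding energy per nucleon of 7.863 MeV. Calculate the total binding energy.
B.E. = 7.863 × 208 = 1636 MeV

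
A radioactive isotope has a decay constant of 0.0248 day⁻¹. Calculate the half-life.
t½ = ln(2)/λ = 27.95 days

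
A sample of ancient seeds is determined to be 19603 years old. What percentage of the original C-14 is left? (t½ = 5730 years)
N/N₀ = (1/2)^(t/t½) = 0.09336 = 9.34%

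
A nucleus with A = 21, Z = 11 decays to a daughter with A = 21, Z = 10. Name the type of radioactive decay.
ΔA = 0, ΔZ = -1 ⇒ beta-plus decay (β⁺) or electron capture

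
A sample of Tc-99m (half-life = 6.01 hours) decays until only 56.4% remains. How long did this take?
t = t½ × log₂(N₀/N) = 4.966 hours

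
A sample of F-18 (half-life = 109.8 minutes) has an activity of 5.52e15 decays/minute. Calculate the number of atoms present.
N = A/λ = 8.744e17 atoms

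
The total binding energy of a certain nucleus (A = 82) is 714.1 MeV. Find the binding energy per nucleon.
B.E./A = 714.1/82 = 8.709 MeV/nucleon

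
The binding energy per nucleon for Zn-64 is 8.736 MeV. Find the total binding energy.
B.E. = 8.736 × 64 = 559.1 MeV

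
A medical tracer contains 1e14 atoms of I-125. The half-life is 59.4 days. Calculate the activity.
A = λN = 1.167e12 decays/day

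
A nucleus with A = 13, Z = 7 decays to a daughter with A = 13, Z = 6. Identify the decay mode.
ΔA = 0, ΔZ = -1 ⇒ beta-plus decay (β⁺) or electron capture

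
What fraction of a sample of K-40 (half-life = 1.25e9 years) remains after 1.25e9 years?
N/N₀ = (1/2)^(t/t½) = 0.5 = 50%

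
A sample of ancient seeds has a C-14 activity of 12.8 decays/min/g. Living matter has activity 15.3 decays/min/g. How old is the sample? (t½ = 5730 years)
Age = t½ × log₂(A₀/A) = 1475 years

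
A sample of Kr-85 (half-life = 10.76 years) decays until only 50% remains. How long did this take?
t = t½ × log₂(N₀/N) = 10.76 years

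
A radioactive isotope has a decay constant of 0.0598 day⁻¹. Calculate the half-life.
t½ = ln(2)/λ = 11.59 days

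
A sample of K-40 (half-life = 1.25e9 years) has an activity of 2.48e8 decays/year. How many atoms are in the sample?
N = A/λ = 4.472e17 atoms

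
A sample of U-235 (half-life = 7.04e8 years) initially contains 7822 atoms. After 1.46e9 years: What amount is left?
N = N₀(1/2)^(t/t½) = 1858 atoms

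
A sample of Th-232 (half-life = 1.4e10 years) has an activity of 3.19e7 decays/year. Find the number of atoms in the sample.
N = A/λ = 6.443e17 atoms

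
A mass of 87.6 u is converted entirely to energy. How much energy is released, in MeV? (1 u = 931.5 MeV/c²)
E = mc² = 81600 MeV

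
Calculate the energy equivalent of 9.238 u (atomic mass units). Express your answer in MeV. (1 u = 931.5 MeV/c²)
E = mc² = 8605 MeV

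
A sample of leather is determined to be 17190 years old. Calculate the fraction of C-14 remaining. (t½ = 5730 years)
N/N₀ = (1/2)^(t/t½) = 0.125 = 12.5%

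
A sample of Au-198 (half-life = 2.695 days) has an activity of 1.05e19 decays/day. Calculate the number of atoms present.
N = A/λ = 4.082e19 atoms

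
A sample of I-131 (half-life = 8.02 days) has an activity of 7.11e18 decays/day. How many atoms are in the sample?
N = A/λ = 8.227e19 atoms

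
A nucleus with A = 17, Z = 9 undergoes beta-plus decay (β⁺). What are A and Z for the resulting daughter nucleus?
Daughter: A = 17, Z = 8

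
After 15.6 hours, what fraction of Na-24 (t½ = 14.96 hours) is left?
N/N₀ = (1/2)^(t/t½) = 0.4854 = 48.5%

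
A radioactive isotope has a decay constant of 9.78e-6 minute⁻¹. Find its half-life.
t½ = ln(2)/λ = 70870 minutes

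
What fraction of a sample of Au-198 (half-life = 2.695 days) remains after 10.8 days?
N/N₀ = (1/2)^(t/t½) = 0.06218 = 6.22%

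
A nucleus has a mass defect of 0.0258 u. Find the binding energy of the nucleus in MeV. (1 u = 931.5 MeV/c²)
B.E. = Δm × 931.5 = 24.03 MeV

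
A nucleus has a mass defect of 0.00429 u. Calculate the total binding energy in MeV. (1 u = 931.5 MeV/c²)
B.E. = Δm × 931.5 = 3.996 MeV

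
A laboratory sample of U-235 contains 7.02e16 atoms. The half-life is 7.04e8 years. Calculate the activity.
A = λN = 6.912e7 decays/year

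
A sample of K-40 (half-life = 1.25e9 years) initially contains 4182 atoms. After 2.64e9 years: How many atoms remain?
N = N₀(1/2)^(t/t½) = 967.4 atoms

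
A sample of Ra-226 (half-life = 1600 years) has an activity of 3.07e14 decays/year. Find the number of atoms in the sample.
N = A/λ = 7.087e17 atoms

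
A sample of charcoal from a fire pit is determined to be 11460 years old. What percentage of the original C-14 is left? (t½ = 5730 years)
N/N₀ = (1/2)^(t/t½) = 0.25 = 25%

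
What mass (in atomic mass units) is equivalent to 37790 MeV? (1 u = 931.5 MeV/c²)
m = E/c² = 40.57 u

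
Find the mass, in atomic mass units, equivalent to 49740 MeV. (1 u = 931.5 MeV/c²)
m = E/c² = 53.4 u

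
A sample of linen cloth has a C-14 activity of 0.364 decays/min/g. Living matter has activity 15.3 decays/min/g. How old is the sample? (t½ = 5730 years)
Age = t½ × log₂(A₀/A) = 30900 years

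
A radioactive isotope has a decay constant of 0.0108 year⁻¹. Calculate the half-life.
t½ = ln(2)/λ = 64.18 years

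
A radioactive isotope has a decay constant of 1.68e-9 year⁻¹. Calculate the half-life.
t½ = ln(2)/λ = 4.126e8 years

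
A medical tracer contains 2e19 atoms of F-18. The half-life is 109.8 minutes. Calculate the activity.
A = λN = 1.263e17 decays/minute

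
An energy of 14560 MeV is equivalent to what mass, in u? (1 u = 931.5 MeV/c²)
m = E/c² = 15.63 u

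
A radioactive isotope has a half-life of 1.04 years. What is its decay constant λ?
λ = ln(2)/t½ = 0.6665 year⁻¹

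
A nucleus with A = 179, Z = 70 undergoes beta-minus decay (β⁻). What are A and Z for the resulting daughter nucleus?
Daughter: A = 179, Z = 71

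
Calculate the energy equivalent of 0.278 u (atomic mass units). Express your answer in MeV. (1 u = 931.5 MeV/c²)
E = mc² = 259 MeV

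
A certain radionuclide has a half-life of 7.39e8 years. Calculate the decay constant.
λ = ln(2)/t½ = 9.38e-10 year⁻¹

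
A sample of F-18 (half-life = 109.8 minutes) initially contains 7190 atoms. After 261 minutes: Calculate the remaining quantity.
N = N₀(1/2)^(t/t½) = 1384 atoms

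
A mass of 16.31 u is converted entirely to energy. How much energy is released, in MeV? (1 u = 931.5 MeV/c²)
E = mc² = 15190 MeV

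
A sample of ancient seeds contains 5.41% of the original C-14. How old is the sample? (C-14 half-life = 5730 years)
Age = t½ × log₂(1/ratio) = 24110 years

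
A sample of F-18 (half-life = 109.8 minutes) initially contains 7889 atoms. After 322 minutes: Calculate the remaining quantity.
N = N₀(1/2)^(t/t½) = 1033 atoms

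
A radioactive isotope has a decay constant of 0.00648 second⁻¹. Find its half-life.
t½ = ln(2)/λ = 107 seconds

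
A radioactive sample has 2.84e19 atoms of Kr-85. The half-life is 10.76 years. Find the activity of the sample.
A = λN = 1.829e18 decays/year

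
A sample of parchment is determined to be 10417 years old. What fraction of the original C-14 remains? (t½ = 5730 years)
N/N₀ = (1/2)^(t/t½) = 0.2836 = 28.4%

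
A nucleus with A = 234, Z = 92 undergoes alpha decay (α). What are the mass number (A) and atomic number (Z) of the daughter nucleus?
Daughter: A = 230, Z = 90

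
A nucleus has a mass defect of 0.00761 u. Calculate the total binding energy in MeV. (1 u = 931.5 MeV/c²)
B.E. = Δm × 931.5 = 7.089 MeV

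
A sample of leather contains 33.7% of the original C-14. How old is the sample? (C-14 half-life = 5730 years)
Age = t½ × log₂(1/ratio) = 8991 years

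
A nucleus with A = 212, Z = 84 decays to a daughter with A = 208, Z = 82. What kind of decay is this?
ΔA = -4, ΔZ = -2 ⇒ alpha decay (α)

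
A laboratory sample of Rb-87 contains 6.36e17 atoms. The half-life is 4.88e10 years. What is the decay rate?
A = λN = 9.034e6 decays/year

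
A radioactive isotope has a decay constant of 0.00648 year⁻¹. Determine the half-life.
t½ = ln(2)/λ = 107 years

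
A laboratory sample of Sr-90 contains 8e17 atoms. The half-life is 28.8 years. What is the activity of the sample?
A = λN = 1.925e16 decays/year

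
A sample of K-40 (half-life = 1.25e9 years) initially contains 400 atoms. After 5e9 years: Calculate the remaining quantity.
N = N₀(1/2)^(t/t½) = 25 atoms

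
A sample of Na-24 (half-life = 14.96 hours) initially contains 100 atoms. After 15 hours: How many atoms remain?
N = N₀(1/2)^(t/t½) = 49.91 atoms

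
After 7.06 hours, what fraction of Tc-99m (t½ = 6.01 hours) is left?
N/N₀ = (1/2)^(t/t½) = 0.443 = 44.3%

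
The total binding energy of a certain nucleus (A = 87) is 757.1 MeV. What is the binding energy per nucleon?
B.E./A = 757.1/87 = 8.702 MeV/nucleon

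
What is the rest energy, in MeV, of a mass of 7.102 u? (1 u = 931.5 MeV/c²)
E = mc² = 6616 MeV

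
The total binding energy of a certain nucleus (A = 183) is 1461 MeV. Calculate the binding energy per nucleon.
B.E./A = 1461/183 = 7.984 MeV/nucleon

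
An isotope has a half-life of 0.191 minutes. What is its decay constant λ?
λ = ln(2)/t½ = 3.629 minute⁻¹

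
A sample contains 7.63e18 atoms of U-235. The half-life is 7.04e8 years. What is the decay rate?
A = λN = 7.512e9 decays/year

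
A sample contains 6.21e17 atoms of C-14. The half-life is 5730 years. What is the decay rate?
A = λN = 7.512e13 decays/year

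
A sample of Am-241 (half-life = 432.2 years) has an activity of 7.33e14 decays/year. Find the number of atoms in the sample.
N = A/λ = 4.57e17 atoms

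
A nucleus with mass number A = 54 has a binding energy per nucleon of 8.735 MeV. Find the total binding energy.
B.E. = 8.735 × 54 = 471.7 MeV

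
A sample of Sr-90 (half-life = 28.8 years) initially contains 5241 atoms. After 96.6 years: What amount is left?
N = N₀(1/2)^(t/t½) = 512.5 atoms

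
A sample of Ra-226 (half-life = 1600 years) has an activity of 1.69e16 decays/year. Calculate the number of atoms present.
N = A/λ = 3.901e19 atoms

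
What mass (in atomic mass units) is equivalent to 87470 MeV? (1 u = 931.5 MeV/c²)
m = E/c² = 93.9 u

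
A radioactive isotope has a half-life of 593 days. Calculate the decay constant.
λ = ln(2)/t½ = 0.001169 day⁻¹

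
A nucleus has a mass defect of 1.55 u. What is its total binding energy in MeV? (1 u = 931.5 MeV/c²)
B.E. = Δm × 931.5 = 1444 MeV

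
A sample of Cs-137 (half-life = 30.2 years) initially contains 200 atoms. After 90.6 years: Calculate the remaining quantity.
N = N₀(1/2)^(t/t½) = 25 atoms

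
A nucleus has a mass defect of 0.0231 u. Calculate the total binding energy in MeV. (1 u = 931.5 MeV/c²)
B.E. = Δm × 931.5 = 21.52 MeV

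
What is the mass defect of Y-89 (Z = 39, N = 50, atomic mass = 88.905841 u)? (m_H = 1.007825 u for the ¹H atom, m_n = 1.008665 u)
Δm = Z·m_H + N·m_n − M = 0.8326 u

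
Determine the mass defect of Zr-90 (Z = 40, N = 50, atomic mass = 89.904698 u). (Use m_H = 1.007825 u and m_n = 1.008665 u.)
Δm = Z·m_H + N·m_n − M = 0.8416 u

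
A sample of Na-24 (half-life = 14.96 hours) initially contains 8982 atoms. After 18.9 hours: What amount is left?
N = N₀(1/2)^(t/t½) = 3742 atoms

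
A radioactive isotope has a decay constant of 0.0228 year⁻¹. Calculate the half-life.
t½ = ln(2)/λ = 30.4 years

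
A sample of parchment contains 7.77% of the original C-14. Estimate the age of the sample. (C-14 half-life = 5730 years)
Age = t½ × log₂(1/ratio) = 21120 years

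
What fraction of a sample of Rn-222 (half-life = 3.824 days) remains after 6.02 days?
N/N₀ = (1/2)^(t/t½) = 0.3358 = 33.6%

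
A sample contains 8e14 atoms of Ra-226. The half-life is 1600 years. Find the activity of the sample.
A = λN = 3.466e11 decays/year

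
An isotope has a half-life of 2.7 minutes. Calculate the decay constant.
λ = ln(2)/t½ = 0.2567 minute⁻¹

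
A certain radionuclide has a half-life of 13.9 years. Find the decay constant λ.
λ = ln(2)/t½ = 0.04987 year⁻¹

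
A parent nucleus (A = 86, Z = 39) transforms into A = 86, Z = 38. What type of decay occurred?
ΔA = 0, ΔZ = -1 ⇒ beta-plus decay (β⁺) or electron capture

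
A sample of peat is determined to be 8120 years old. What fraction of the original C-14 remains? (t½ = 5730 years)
N/N₀ = (1/2)^(t/t½) = 0.3745 = 37.4%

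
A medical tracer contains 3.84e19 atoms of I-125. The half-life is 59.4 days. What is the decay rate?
A = λN = 4.481e17 decays/day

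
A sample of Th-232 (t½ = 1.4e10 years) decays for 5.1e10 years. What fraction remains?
N/N₀ = (1/2)^(t/t½) = 0.08006 = 8.01%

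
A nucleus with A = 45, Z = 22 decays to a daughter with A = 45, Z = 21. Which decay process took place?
ΔA = 0, ΔZ = -1 ⇒ beta-plus decay (β⁺) or electron capture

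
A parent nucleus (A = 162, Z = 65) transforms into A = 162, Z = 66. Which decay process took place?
ΔA = 0, ΔZ = +1 ⇒ beta-minus decay (β⁻)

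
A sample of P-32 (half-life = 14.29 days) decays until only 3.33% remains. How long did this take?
t = t½ × log₂(N₀/N) = 70.14 days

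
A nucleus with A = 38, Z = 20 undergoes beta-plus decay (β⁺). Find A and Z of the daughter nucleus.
Daughter: A = 38, Z = 19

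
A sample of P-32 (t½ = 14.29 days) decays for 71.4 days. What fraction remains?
N/N₀ = (1/2)^(t/t½) = 0.03133 = 3.13%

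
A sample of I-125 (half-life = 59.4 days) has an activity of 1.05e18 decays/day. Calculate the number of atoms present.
N = A/λ = 8.998e19 atoms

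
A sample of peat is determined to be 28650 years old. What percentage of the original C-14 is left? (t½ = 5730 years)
N/N₀ = (1/2)^(t/t½) = 0.03125 = 3.12%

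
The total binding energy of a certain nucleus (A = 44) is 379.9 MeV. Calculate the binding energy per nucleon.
B.E./A = 379.9/44 = 8.634 MeV/nucleon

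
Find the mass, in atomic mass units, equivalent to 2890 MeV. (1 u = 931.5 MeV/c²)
m = E/c² = 3.103 u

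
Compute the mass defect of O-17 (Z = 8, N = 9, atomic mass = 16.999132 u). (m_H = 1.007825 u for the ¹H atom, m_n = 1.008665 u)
Δm = Z·m_H + N·m_n − M = 0.1415 u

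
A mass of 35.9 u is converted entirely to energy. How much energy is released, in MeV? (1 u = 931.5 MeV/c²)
E = mc² = 33440 MeV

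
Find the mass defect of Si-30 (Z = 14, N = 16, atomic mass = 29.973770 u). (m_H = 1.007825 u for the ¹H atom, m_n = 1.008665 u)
Δm = Z·m_H + N·m_n − M = 0.2744 u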